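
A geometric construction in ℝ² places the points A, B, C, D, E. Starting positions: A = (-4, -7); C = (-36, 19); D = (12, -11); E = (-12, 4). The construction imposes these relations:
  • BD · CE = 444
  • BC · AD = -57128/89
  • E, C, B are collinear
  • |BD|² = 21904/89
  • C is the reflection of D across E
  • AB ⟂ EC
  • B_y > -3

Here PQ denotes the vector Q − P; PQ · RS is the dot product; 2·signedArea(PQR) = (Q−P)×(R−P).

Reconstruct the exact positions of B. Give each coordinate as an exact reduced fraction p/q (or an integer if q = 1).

1. B_x = -116/89  [E, C, B are collinear ∩ AB ⟂ EC]
2. B_y = -239/89  [E, C, B are collinear ∩ AB ⟂ EC]
   → B = (-116/89, -239/89)

B = (-116/89, -239/89)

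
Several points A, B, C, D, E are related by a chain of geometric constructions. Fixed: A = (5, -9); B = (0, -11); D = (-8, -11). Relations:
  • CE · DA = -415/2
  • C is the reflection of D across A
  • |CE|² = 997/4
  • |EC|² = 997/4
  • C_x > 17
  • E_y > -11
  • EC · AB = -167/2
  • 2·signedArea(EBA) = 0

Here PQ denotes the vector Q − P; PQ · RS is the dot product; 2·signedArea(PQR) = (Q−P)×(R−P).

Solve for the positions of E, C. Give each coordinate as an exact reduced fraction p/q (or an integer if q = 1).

1. C_x = 18  [C is the reflection of D across A]
2. C_y = -7  [C is the reflection of D across A]
   → C = (18, -7)
3. E_x = 5/2  [2·signedArea(EBA) = 0 ∩ CE · DA = -415/2]
4. E_y = -10  [2·signedArea(EBA) = 0 ∩ CE · DA = -415/2]
   → E = (5/2, -10)

C = (18, -7)
E = (5/2, -10)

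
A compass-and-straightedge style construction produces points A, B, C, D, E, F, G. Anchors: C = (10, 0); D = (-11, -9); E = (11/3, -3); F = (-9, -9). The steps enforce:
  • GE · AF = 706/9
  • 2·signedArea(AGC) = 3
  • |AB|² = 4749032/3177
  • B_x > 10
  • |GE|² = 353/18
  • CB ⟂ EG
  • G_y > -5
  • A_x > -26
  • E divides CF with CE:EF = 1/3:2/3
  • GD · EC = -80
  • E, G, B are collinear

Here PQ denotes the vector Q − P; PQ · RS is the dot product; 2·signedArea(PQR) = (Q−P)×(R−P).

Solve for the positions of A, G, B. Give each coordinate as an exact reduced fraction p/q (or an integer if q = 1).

1. G_x = -1/2  [line -19/3·x + -3·y + -50/3 = 0 ∩ |GE|² = 353/18]
2. G_y = -9/2  [line -19/3·x + -3·y + -50/3 = 0 ∩ |GE|² = 353/18]
   → G = (-1/2, -9/2)
3. B_x = 3611/353  [E, G, B are collinear ∩ CB ⟂ EG]
4. B_y = -225/353  [E, G, B are collinear ∩ CB ⟂ EG]
   → B = (3611/353, -225/353)
5. A_x = -77/3  [2·signedArea(AGC) = 3 ∩ GE · AF = 706/9]
6. A_y = -15  [2·signedArea(AGC) = 3 ∩ GE · AF = 706/9]
   → A = (-77/3, -15)

A = (-77/3, -15)
B = (3611/353, -225/353)
G = (-1/2, -9/2)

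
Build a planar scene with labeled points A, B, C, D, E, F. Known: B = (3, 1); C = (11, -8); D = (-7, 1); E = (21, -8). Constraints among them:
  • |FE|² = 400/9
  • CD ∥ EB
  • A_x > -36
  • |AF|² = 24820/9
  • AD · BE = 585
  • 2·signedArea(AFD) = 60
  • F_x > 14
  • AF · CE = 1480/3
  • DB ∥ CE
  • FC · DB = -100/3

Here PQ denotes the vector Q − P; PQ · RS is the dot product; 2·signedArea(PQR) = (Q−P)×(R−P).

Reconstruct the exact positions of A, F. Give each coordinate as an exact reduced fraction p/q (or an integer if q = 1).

1. F_x = 43/3  [FC · DB = -100/3]
2. F_y = -8  [|FE|² = 400/9]
   → F = (43/3, -8)
3. A_x = -35  [2·signedArea(AFD) = 60 ∩ AD · BE = 585]
4. A_y = 10  [2·signedArea(AFD) = 60 ∩ AD · BE = 585]
   → A = (-35, 10)

A = (-35, 10)
F = (43/3, -8)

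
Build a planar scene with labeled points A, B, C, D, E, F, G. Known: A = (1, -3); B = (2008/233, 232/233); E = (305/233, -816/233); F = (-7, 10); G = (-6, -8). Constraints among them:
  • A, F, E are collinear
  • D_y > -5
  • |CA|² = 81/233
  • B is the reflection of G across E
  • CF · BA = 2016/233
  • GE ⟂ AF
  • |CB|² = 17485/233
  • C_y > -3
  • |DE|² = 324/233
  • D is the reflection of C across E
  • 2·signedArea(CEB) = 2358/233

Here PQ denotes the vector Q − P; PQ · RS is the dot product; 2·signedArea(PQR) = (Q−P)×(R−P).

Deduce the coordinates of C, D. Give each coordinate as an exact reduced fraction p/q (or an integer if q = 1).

C = (161/233, -582/233)
D = (449/233, -1050/233)

1. C_x = 161/233  [CF · BA = 2016/233 ∩ 2·signedArea(CEB) = 2358/233]
2. C_y = -582/233  [CF · BA = 2016/233 ∩ 2·signedArea(CEB) = 2358/233]
   → C = (161/233, -582/233)
3. D_x = 449/233  [D is the reflection of C across E]
4. D_y = -1050/233  [D is the reflection of C across E]
   → D = (449/233, -1050/233)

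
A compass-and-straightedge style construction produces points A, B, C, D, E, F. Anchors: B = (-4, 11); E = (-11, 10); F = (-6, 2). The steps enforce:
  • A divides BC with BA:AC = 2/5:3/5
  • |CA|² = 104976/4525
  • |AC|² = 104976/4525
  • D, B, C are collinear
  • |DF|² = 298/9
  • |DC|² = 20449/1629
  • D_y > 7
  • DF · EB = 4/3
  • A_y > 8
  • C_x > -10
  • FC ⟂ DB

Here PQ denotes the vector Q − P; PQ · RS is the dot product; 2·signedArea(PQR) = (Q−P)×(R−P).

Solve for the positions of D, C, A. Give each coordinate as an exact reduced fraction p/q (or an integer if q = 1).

A = (-5564/905, 1559/181)
C = (-1696/181, 911/181)
D = (-7, 23/3)

1. D_x = -7  [line -7·x + -1·y + -124/3 = 0 ∩ |DF|² = 298/9]
2. D_y = 23/3  [line -7·x + -1·y + -124/3 = 0 ∩ |DF|² = 298/9]
   → D = (-7, 23/3)
3. C_x = -1696/181  [D, B, C are collinear ∩ FC ⟂ DB]
4. C_y = 911/181  [D, B, C are collinear ∩ FC ⟂ DB]
   → C = (-1696/181, 911/181)
5. A_x = -5564/905  [A divides BC with BA:AC = 2/5:3/5]
6. A_y = 1559/181  [A divides BC with BA:AC = 2/5:3/5]
   → A = (-5564/905, 1559/181)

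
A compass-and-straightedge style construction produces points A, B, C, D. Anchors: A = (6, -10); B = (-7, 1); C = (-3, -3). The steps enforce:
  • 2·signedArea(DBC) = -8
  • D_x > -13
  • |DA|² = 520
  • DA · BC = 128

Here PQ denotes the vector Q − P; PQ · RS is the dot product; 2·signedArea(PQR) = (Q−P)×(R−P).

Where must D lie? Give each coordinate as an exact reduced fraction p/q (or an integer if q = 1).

1. D_x = -12  [2·signedArea(DBC) = -8 ∩ DA · BC = 128]
2. D_y = 4  [2·signedArea(DBC) = -8 ∩ DA · BC = 128]
   → D = (-12, 4)

D = (-12, 4)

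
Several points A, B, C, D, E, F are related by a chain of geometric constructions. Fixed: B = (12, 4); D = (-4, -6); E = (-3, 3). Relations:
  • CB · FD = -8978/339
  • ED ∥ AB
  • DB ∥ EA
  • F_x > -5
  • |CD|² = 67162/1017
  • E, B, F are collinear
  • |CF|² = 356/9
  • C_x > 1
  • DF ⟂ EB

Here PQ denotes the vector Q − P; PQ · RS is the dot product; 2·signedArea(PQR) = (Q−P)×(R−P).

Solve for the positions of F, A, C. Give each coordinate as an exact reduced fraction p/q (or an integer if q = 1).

1. F_x = -519/113  [E, B, F are collinear ∩ DF ⟂ EB]
2. F_y = 327/113  [E, B, F are collinear ∩ DF ⟂ EB]
   → F = (-519/113, 327/113)
3. A_x = 13  [ED ∥ AB ∩ DB ∥ EA]
4. A_y = 13  [ED ∥ AB ∩ DB ∥ EA]
   → A = (13, 13)
5. C_x = 385/339  [line -67/113·x + 1005/113·y + -670/339 = 0 ∩ |CF|² = 356/9]
6. C_y = 101/339  [line -67/113·x + 1005/113·y + -670/339 = 0 ∩ |CF|² = 356/9]
   → C = (385/339, 101/339)

A = (13, 13)
C = (385/339, 101/339)
F = (-519/113, 327/113)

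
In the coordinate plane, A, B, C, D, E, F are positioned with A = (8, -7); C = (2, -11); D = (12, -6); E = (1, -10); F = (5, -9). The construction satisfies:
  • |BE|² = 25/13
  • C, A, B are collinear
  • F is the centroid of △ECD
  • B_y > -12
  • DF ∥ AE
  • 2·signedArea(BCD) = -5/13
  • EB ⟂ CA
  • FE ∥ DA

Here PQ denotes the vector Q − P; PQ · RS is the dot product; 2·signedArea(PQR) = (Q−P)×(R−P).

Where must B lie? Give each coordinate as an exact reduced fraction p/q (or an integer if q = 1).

1. B_x = 23/13  [C, A, B are collinear ∩ EB ⟂ CA]
2. B_y = -145/13  [C, A, B are collinear ∩ EB ⟂ CA]
   → B = (23/13, -145/13)

B = (23/13, -145/13)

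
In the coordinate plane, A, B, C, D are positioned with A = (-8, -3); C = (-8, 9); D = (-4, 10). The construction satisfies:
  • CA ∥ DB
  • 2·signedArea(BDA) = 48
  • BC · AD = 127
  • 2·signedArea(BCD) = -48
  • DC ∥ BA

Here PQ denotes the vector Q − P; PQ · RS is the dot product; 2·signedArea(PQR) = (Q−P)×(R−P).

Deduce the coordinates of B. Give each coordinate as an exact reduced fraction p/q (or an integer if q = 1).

1. B_x = -4  [DC ∥ BA ∩ CA ∥ DB]
2. B_y = -2  [DC ∥ BA ∩ CA ∥ DB]
   → B = (-4, -2)

B = (-4, -2)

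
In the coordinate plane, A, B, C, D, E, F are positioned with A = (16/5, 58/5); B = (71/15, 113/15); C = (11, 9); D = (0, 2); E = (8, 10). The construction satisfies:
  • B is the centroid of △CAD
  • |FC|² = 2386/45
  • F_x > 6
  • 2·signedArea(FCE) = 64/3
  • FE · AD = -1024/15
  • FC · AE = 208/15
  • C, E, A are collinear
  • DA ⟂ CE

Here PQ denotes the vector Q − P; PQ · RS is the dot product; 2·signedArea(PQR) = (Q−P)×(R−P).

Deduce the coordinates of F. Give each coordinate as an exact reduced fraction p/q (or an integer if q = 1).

1. F_x = 94/15  [FC · AE = 208/15 ∩ FE · AD = -1024/15]
2. F_y = 52/15  [FC · AE = 208/15 ∩ FE · AD = -1024/15]
   → F = (94/15, 52/15)

F = (94/15, 52/15)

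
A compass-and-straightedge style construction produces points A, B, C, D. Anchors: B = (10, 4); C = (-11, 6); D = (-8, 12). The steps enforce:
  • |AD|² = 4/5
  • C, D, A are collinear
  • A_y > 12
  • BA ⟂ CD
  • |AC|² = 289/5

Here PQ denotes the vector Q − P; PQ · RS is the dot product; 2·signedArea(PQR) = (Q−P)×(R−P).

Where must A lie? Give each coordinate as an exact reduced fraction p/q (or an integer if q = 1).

A = (-38/5, 64/5)

1. A_x = -38/5  [C, D, A are collinear ∩ BA ⟂ CD]
2. A_y = 64/5  [C, D, A are collinear ∩ BA ⟂ CD]
   → A = (-38/5, 64/5)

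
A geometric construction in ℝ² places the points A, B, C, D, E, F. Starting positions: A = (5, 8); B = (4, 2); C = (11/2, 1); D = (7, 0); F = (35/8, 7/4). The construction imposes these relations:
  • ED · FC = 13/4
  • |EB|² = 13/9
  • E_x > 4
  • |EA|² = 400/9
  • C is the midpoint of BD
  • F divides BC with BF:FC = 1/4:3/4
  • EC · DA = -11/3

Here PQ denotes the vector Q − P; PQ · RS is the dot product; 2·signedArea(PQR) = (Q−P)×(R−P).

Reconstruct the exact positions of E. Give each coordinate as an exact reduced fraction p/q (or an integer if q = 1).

1. E_x = 5  [ED · FC = 13/4 ∩ EC · DA = -11/3]
2. E_y = 4/3  [ED · FC = 13/4 ∩ EC · DA = -11/3]
   → E = (5, 4/3)

E = (5, 4/3)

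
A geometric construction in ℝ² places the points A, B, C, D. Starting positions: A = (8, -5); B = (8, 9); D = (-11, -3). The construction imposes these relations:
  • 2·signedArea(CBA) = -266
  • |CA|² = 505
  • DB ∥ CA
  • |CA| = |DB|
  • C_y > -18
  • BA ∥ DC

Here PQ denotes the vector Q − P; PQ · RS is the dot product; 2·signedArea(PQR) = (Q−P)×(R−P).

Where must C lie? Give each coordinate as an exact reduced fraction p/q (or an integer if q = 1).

C = (-11, -17)

1. C_x = -11  [DB ∥ CA ∩ BA ∥ DC]
2. C_y = -17  [DB ∥ CA ∩ BA ∥ DC]
   → C = (-11, -17)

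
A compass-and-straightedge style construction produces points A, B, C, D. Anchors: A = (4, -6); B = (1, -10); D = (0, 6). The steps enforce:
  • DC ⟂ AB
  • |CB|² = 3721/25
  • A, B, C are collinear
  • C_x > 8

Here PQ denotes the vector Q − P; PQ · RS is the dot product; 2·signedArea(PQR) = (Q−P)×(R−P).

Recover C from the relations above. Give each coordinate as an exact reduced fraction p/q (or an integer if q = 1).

C = (208/25, -6/25)

1. C_x = 208/25  [A, B, C are collinear ∩ DC ⟂ AB]
2. C_y = -6/25  [A, B, C are collinear ∩ DC ⟂ AB]
   → C = (208/25, -6/25)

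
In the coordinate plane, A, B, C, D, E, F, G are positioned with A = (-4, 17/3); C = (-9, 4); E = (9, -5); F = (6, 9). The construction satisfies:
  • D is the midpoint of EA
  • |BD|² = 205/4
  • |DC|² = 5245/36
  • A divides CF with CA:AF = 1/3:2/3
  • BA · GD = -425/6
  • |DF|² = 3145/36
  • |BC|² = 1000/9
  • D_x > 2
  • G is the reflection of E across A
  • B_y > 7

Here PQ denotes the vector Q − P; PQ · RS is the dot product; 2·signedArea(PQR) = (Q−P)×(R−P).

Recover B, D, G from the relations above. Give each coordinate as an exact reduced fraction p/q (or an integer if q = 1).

B = (1, 22/3)
D = (5/2, 1/3)
G = (-17, 49/3)

1. D_x = 5/2  [D is the midpoint of EA]
2. D_y = 1/3  [D is the midpoint of EA]
   → D = (5/2, 1/3)
3. G_x = -17  [G is the reflection of E across A]
4. G_y = 49/3  [G is the reflection of E across A]
   → G = (-17, 49/3)
5. B_x = 1  [line -39/2·x + 16·y + -587/6 = 0 ∩ |BD|² = 205/4]
6. B_y = 22/3  [line -39/2·x + 16·y + -587/6 = 0 ∩ |BD|² = 205/4]
   → B = (1, 22/3)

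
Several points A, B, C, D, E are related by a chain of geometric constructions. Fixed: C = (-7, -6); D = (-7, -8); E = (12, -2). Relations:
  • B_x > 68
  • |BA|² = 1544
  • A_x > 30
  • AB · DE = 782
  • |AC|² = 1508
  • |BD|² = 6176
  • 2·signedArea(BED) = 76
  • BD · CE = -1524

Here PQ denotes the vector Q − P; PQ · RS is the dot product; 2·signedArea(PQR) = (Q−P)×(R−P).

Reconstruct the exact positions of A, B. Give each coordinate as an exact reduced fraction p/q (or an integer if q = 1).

1. B_x = 69  [BD · CE = -1524 ∩ 2·signedArea(BED) = 76]
2. B_y = 12  [BD · CE = -1524 ∩ 2·signedArea(BED) = 76]
   → B = (69, 12)
3. A_x = 31  [line -19·x + -6·y + 601 = 0 ∩ |AC|² = 1508]
4. A_y = 2  [line -19·x + -6·y + 601 = 0 ∩ |AC|² = 1508]
   → A = (31, 2)

A = (31, 2)
B = (69, 12)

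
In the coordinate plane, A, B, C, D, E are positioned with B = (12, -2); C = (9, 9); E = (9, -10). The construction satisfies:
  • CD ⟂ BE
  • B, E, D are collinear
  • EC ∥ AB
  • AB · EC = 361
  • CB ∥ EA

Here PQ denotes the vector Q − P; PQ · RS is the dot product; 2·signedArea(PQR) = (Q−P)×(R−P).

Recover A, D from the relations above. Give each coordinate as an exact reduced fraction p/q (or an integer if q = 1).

1. A_x = 12  [EC ∥ AB ∩ CB ∥ EA]
2. A_y = -21  [EC ∥ AB ∩ CB ∥ EA]
   → A = (12, -21)
3. D_x = 1113/73  [B, E, D are collinear ∩ CD ⟂ BE]
4. D_y = 486/73  [B, E, D are collinear ∩ CD ⟂ BE]
   → D = (1113/73, 486/73)

A = (12, -21)
D = (1113/73, 486/73)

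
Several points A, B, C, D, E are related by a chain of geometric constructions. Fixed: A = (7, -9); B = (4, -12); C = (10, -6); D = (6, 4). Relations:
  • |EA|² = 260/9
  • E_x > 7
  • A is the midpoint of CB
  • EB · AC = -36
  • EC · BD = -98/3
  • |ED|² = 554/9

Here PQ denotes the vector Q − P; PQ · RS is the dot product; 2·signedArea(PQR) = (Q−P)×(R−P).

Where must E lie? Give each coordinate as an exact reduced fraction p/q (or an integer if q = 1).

1. E_x = 23/3  [EB · AC = -36 ∩ EC · BD = -98/3]
2. E_y = -11/3  [EB · AC = -36 ∩ EC · BD = -98/3]
   → E = (23/3, -11/3)

E = (23/3, -11/3)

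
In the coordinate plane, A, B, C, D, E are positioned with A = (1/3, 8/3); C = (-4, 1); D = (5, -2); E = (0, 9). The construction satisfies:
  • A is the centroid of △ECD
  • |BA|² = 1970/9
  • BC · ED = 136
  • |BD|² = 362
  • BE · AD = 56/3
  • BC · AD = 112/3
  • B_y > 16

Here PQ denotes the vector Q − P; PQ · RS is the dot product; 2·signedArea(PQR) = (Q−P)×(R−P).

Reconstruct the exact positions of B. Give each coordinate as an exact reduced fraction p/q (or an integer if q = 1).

1. B_x = 4  [BC · AD = 112/3 ∩ BC · ED = 136]
2. B_y = 17  [BC · AD = 112/3 ∩ BC · ED = 136]
   → B = (4, 17)

B = (4, 17)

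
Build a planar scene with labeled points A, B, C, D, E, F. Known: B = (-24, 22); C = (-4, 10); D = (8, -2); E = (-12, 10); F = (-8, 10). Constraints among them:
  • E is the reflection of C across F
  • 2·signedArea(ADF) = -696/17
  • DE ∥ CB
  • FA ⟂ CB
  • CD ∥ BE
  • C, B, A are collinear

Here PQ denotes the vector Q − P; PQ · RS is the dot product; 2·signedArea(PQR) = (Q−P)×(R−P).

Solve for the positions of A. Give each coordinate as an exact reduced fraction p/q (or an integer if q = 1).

A = (-118/17, 200/17)

1. A_x = -118/17  [C, B, A are collinear ∩ FA ⟂ CB]
2. A_y = 200/17  [C, B, A are collinear ∩ FA ⟂ CB]
   → A = (-118/17, 200/17)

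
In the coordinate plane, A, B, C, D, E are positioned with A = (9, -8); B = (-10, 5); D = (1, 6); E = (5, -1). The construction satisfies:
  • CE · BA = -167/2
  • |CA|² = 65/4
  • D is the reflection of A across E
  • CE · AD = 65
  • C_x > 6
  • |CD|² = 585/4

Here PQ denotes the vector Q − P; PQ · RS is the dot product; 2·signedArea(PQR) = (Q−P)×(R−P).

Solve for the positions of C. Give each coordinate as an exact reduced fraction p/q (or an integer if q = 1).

1. C_x = 7  [CE · AD = 65 ∩ CE · BA = -167/2]
2. C_y = -9/2  [CE · AD = 65 ∩ CE · BA = -167/2]
   → C = (7, -9/2)

C = (7, -9/2)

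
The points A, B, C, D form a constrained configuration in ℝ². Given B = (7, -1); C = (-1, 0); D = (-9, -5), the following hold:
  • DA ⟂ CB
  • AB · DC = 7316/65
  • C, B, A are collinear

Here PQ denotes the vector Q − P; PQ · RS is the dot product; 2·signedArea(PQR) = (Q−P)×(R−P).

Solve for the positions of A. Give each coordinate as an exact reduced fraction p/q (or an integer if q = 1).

A = (-537/65, 59/65)

1. A_x = -537/65  [C, B, A are collinear ∩ DA ⟂ CB]
2. A_y = 59/65  [C, B, A are collinear ∩ DA ⟂ CB]
   → A = (-537/65, 59/65)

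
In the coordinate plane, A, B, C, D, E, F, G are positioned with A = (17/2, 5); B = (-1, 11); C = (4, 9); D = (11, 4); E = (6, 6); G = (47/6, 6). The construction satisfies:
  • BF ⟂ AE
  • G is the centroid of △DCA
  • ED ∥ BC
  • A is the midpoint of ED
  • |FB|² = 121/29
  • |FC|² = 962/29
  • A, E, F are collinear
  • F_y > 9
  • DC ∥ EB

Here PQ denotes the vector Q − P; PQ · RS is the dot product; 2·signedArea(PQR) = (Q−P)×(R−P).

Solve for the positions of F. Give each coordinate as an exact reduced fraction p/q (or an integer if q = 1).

F = (-51/29, 264/29)

1. F_x = -51/29  [A, E, F are collinear ∩ BF ⟂ AE]
2. F_y = 264/29  [A, E, F are collinear ∩ BF ⟂ AE]
   → F = (-51/29, 264/29)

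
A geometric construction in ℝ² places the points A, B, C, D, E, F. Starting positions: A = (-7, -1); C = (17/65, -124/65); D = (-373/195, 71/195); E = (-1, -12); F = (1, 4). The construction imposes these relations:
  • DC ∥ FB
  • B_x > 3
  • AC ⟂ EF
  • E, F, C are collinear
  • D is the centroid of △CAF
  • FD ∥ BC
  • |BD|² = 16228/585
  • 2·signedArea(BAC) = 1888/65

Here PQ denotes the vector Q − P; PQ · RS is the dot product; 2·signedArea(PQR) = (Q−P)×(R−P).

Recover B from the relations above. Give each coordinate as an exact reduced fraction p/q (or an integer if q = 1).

B = (619/195, 337/195)

1. B_x = 619/195  [FD ∥ BC ∩ DC ∥ FB]
2. B_y = 337/195  [FD ∥ BC ∩ DC ∥ FB]
   → B = (619/195, 337/195)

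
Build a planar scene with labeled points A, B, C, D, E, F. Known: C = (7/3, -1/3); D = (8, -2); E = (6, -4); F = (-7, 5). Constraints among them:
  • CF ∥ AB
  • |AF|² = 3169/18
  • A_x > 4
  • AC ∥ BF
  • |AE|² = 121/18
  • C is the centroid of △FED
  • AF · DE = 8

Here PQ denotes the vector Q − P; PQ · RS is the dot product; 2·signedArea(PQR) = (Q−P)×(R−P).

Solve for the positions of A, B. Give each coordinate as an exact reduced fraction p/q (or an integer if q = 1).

1. A_x = 25/6  [line 2·x + 2·y + -4 = 0 ∩ |AF|² = 3169/18]
2. A_y = -13/6  [line 2·x + 2·y + -4 = 0 ∩ |AF|² = 3169/18]
   → A = (25/6, -13/6)
3. B_x = -31/6  [AC ∥ BF ∩ CF ∥ AB]
4. B_y = 19/6  [AC ∥ BF ∩ CF ∥ AB]
   → B = (-31/6, 19/6)

A = (25/6, -13/6)
B = (-31/6, 19/6)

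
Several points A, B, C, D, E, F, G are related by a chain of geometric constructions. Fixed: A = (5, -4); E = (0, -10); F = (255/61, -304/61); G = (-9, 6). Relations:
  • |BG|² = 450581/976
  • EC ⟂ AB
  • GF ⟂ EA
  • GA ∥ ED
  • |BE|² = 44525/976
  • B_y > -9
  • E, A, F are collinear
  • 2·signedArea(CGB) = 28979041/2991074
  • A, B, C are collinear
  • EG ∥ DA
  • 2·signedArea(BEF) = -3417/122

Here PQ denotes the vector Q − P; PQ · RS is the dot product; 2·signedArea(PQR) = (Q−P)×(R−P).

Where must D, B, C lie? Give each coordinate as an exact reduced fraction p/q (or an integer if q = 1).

B = (1619/244, -533/61)
C = (154904/24517, -191704/24517)
D = (14, -20)

1. D_x = 14  [EG ∥ DA ∩ GA ∥ ED]
2. D_y = -20  [EG ∥ DA ∩ GA ∥ ED]
   → D = (14, -20)
3. B_x = 1619/244  [line -306/61·x + 255/61·y + 8517/122 = 0 ∩ |BE|² = 44525/976]
4. B_y = -533/61  [line -306/61·x + 255/61·y + 8517/122 = 0 ∩ |BE|² = 44525/976]
   → B = (1619/244, -533/61)
5. C_x = 154904/24517  [A, B, C are collinear ∩ EC ⟂ AB]
6. C_y = -191704/24517  [A, B, C are collinear ∩ EC ⟂ AB]
   → C = (154904/24517, -191704/24517)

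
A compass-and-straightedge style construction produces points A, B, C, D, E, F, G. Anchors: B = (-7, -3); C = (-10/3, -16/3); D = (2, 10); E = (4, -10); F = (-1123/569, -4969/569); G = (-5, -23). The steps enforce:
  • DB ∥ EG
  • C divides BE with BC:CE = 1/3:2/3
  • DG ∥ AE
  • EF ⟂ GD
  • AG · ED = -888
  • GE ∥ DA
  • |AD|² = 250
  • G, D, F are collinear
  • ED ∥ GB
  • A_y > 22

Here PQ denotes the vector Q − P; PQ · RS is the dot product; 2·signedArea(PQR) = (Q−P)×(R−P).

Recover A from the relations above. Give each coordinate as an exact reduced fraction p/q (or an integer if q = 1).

1. A_x = 11  [DG ∥ AE ∩ GE ∥ DA]
2. A_y = 23  [DG ∥ AE ∩ GE ∥ DA]
   → A = (11, 23)

A = (11, 23)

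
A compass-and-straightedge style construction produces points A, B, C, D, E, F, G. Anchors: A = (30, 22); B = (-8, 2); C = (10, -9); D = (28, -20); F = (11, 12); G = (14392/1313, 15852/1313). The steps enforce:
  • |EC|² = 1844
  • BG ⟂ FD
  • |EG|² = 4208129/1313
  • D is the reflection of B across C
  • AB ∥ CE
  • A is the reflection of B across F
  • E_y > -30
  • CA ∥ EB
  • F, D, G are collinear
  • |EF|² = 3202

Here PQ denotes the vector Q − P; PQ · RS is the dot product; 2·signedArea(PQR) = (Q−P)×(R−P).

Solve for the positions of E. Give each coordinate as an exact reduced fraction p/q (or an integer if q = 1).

E = (-28, -29)

1. E_x = -28  [CA ∥ EB ∩ AB ∥ CE]
2. E_y = -29  [CA ∥ EB ∩ AB ∥ CE]
   → E = (-28, -29)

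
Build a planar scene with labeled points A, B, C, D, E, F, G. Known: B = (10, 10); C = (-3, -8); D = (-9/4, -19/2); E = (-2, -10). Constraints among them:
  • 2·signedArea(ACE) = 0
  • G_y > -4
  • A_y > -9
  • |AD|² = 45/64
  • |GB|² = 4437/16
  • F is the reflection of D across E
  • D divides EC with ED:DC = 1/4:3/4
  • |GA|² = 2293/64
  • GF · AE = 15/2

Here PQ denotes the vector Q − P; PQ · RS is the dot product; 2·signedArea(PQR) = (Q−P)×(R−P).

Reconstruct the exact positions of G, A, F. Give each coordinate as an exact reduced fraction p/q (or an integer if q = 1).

1. A_x = -21/8  [line 2·x + 1·y + 14 = 0 ∩ |AD|² = 45/64]
2. A_y = -35/4  [line 2·x + 1·y + 14 = 0 ∩ |AD|² = 45/64]
   → A = (-21/8, -35/4)
3. F_x = -7/4  [F is the reflection of D across E]
4. F_y = -21/2  [F is the reflection of D across E]
   → F = (-7/4, -21/2)
5. G_x = 1/4  [line -5/8·x + 5/4·y + 145/32 = 0 ∩ |GA|² = 2293/64]
6. G_y = -7/2  [line -5/8·x + 5/4·y + 145/32 = 0 ∩ |GA|² = 2293/64]
   → G = (1/4, -7/2)

A = (-21/8, -35/4)
F = (-7/4, -21/2)
G = (1/4, -7/2)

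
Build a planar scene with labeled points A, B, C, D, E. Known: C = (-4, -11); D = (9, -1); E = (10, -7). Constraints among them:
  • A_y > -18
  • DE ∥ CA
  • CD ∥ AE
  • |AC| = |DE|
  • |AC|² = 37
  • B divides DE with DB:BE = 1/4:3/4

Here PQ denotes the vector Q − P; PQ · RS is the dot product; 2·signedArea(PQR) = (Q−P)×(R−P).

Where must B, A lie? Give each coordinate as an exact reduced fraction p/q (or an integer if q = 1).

A = (-3, -17)
B = (37/4, -5/2)

1. B_x = 37/4  [B divides DE with DB:BE = 1/4:3/4]
2. B_y = -5/2  [B divides DE with DB:BE = 1/4:3/4]
   → B = (37/4, -5/2)
3. A_x = -3  [CD ∥ AE ∩ DE ∥ CA]
4. A_y = -17  [CD ∥ AE ∩ DE ∥ CA]
   → A = (-3, -17)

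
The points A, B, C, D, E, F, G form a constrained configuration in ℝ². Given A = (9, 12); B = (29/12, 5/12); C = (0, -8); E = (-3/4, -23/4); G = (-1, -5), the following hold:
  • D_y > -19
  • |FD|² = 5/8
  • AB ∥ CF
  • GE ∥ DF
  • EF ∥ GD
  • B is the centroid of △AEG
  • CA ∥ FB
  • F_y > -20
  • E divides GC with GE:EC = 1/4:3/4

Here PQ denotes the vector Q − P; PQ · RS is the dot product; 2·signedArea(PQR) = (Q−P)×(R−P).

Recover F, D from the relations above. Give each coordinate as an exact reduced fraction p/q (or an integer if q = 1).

1. F_x = -79/12  [CA ∥ FB ∩ AB ∥ CF]
2. F_y = -235/12  [CA ∥ FB ∩ AB ∥ CF]
   → F = (-79/12, -235/12)
3. D_x = -41/6  [GE ∥ DF ∩ EF ∥ GD]
4. D_y = -113/6  [GE ∥ DF ∩ EF ∥ GD]
   → D = (-41/6, -113/6)

D = (-41/6, -113/6)
F = (-79/12, -235/12)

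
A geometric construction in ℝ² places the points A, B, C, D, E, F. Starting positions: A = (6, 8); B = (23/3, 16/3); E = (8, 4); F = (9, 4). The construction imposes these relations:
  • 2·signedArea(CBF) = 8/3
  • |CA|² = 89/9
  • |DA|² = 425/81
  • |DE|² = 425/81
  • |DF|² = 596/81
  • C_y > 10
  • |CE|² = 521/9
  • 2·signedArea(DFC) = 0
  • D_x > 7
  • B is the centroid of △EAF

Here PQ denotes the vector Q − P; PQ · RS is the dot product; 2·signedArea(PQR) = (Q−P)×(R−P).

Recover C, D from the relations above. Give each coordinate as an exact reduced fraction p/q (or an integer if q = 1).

C = (13/3, 32/3)
D = (67/9, 56/9)

1. C_x = 13/3  [line 4/3·x + 4/3·y + -20 = 0 ∩ |CA|² = 89/9]
2. C_y = 32/3  [line 4/3·x + 4/3·y + -20 = 0 ∩ |CA|² = 89/9]
   → C = (13/3, 32/3)
3. D_x = 67/9  [line -20/3·x + -14/3·y + 236/3 = 0 ∩ |DA|² = 425/81]
4. D_y = 56/9  [line -20/3·x + -14/3·y + 236/3 = 0 ∩ |DA|² = 425/81]
   → D = (67/9, 56/9)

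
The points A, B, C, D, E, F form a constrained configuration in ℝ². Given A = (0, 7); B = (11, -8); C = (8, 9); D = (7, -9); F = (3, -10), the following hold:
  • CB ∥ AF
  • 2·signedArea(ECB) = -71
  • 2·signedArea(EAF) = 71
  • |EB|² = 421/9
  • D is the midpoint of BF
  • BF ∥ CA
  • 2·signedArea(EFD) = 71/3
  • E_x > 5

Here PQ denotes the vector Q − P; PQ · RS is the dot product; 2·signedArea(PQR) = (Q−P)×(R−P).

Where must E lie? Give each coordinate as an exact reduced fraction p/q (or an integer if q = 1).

E = (6, -10/3)

1. E_x = 6  [2·signedArea(EAF) = 71 ∩ 2·signedArea(EFD) = 71/3]
2. E_y = -10/3  [2·signedArea(EAF) = 71 ∩ 2·signedArea(EFD) = 71/3]
   → E = (6, -10/3)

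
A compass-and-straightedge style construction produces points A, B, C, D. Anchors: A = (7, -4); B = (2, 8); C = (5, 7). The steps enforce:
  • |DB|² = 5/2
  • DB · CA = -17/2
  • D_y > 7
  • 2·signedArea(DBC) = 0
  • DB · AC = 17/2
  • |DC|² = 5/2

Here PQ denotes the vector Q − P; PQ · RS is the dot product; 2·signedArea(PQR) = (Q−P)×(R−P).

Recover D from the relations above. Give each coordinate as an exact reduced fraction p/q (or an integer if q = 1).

D = (7/2, 15/2)

1. D_x = 7/2  [2·signedArea(DBC) = 0 ∩ DB · CA = -17/2]
2. D_y = 15/2  [2·signedArea(DBC) = 0 ∩ DB · CA = -17/2]
   → D = (7/2, 15/2)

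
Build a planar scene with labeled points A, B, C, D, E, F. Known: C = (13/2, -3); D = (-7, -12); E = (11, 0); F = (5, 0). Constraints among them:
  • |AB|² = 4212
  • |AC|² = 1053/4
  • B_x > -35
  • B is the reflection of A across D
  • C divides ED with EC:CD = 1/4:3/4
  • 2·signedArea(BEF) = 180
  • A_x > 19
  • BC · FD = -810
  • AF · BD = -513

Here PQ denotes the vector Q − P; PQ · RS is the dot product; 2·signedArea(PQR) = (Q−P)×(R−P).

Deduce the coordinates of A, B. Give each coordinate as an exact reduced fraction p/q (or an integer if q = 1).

1. B_x = -34  [2·signedArea(BEF) = 180 ∩ BC · FD = -810]
2. B_y = -30  [2·signedArea(BEF) = 180 ∩ BC · FD = -810]
   → B = (-34, -30)
3. A_x = 20  [AF · BD = -513 ∩ B is the reflection of A across D]
4. A_y = 6  [AF · BD = -513 ∩ B is the reflection of A across D]
   → A = (20, 6)

A = (20, 6)
B = (-34, -30)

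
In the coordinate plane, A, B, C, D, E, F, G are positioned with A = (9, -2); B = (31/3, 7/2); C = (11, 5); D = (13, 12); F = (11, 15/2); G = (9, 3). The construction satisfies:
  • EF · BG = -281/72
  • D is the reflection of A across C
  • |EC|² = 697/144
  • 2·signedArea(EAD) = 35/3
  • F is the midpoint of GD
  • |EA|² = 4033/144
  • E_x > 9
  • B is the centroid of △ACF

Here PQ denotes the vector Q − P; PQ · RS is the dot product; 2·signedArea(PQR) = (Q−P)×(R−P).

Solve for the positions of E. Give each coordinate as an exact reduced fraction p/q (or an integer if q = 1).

1. E_x = 29/3  [2·signedArea(EAD) = 35/3 ∩ EF · BG = -281/72]
2. E_y = 13/4  [2·signedArea(EAD) = 35/3 ∩ EF · BG = -281/72]
   → E = (29/3, 13/4)

E = (29/3, 13/4)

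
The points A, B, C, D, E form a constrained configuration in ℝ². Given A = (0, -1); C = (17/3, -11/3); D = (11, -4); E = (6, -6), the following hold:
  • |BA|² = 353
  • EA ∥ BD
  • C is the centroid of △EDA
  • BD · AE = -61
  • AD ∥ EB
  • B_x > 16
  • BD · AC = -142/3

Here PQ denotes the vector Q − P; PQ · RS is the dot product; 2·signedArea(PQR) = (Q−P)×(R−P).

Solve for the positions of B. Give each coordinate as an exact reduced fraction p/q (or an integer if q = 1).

1. B_x = 17  [EA ∥ BD ∩ AD ∥ EB]
2. B_y = -9  [EA ∥ BD ∩ AD ∥ EB]
   → B = (17, -9)

B = (17, -9)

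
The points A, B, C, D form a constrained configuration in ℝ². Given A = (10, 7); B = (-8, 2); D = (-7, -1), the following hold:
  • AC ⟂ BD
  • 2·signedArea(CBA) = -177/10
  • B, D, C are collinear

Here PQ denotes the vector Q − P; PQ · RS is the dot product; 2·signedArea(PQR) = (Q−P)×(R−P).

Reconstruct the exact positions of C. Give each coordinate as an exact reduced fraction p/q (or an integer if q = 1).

1. C_x = -77/10  [B, D, C are collinear ∩ AC ⟂ BD]
2. C_y = 11/10  [B, D, C are collinear ∩ AC ⟂ BD]
   → C = (-77/10, 11/10)

C = (-77/10, 11/10)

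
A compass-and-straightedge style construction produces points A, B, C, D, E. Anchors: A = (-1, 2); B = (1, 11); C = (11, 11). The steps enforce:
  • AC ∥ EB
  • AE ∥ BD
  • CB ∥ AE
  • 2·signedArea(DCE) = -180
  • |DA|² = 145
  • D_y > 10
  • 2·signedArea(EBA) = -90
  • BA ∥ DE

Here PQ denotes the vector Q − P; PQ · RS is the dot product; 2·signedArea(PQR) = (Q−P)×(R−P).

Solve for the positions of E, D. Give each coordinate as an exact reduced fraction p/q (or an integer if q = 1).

D = (-9, 11)
E = (-11, 2)

1. E_x = -11  [AC ∥ EB ∩ CB ∥ AE]
2. E_y = 2  [AC ∥ EB ∩ CB ∥ AE]
   → E = (-11, 2)
3. D_x = -9  [BA ∥ DE ∩ AE ∥ BD]
4. D_y = 11  [BA ∥ DE ∩ AE ∥ BD]
   → D = (-9, 11)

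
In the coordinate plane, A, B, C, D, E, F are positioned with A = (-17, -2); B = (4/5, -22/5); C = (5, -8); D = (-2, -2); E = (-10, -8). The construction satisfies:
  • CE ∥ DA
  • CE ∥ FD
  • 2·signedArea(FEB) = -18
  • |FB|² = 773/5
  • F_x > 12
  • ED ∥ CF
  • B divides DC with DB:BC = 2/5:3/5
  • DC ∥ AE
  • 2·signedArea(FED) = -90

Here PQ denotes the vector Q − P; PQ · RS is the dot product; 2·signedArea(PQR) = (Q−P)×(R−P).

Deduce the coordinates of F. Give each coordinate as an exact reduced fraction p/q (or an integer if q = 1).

F = (13, -2)

1. F_x = 13  [CE ∥ FD ∩ ED ∥ CF]
2. F_y = -2  [CE ∥ FD ∩ ED ∥ CF]
   → F = (13, -2)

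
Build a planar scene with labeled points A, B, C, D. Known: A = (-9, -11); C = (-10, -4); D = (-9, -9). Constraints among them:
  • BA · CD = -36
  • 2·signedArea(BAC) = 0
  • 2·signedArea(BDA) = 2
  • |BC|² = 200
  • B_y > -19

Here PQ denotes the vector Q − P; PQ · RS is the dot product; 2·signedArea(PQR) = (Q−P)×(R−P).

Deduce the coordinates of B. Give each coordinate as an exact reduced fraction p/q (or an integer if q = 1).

1. B_x = -8  [2·signedArea(BAC) = 0 ∩ BA · CD = -36]
2. B_y = -18  [2·signedArea(BAC) = 0 ∩ BA · CD = -36]
   → B = (-8, -18)

B = (-8, -18)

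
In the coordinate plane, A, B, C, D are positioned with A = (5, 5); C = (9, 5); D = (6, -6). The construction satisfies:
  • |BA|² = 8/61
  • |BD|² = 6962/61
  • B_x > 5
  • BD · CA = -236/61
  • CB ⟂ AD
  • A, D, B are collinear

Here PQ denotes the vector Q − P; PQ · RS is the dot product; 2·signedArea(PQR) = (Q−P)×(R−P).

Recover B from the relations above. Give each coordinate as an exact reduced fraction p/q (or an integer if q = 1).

B = (307/61, 283/61)

1. B_x = 307/61  [A, D, B are collinear ∩ CB ⟂ AD]
2. B_y = 283/61  [A, D, B are collinear ∩ CB ⟂ AD]
   → B = (307/61, 283/61)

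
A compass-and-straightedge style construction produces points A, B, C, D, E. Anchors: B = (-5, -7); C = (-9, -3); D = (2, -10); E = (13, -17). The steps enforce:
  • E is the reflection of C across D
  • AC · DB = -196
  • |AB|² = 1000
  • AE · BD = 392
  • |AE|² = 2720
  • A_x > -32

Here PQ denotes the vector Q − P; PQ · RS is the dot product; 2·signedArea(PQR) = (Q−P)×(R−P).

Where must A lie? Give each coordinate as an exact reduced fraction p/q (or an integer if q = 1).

A = (-31, 11)

1. A_x = -31  [line -7·x + 3·y + -250 = 0 ∩ |AE|² = 2720]
2. A_y = 11  [line -7·x + 3·y + -250 = 0 ∩ |AE|² = 2720]
   → A = (-31, 11)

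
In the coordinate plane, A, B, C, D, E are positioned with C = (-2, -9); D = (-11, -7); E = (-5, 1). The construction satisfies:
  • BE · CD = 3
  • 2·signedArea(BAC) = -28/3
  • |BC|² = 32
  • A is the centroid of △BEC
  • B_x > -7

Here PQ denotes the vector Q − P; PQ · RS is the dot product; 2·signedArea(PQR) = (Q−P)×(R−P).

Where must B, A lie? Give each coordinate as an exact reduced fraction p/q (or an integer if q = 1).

A = (-13/3, -13/3)
B = (-6, -5)

1. B_x = -6  [line 9·x + -2·y + 44 = 0 ∩ |BC|² = 32]
2. B_y = -5  [line 9·x + -2·y + 44 = 0 ∩ |BC|² = 32]
   → B = (-6, -5)
3. A_x = -13/3  [2·signedArea(BAC) = -28/3 ∩ A is the centroid of △BEC]
4. A_y = -13/3  [2·signedArea(BAC) = -28/3 ∩ A is the centroid of △BEC]
   → A = (-13/3, -13/3)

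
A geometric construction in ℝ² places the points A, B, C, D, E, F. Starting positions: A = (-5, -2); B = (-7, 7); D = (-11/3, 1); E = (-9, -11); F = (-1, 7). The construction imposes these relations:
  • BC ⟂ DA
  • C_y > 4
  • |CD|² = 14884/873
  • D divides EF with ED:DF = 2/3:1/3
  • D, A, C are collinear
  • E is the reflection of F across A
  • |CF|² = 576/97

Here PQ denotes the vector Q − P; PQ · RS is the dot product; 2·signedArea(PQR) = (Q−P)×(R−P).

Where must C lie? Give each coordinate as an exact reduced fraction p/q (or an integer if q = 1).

1. C_x = -193/97  [D, A, C are collinear ∩ BC ⟂ DA]
2. C_y = 463/97  [D, A, C are collinear ∩ BC ⟂ DA]
   → C = (-193/97, 463/97)

C = (-193/97, 463/97)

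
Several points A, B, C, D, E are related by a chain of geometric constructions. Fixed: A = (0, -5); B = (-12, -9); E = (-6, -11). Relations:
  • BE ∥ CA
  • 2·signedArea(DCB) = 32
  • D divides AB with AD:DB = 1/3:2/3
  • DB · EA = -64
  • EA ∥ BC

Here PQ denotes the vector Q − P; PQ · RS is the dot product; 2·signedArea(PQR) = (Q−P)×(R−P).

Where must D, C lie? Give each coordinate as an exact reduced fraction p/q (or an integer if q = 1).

C = (-6, -3)
D = (-4, -19/3)

1. D_x = -4  [D divides AB with AD:DB = 1/3:2/3]
2. D_y = -19/3  [D divides AB with AD:DB = 1/3:2/3]
   → D = (-4, -19/3)
3. C_x = -6  [BE ∥ CA ∩ EA ∥ BC]
4. C_y = -3  [BE ∥ CA ∩ EA ∥ BC]
   → C = (-6, -3)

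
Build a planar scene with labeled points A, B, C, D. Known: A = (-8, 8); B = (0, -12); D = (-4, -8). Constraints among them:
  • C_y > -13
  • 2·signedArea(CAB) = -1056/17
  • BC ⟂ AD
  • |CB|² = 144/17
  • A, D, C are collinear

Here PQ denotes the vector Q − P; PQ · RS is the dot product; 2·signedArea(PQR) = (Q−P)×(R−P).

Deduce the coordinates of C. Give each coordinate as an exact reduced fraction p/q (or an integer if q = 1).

1. C_x = -48/17  [A, D, C are collinear ∩ BC ⟂ AD]
2. C_y = -216/17  [A, D, C are collinear ∩ BC ⟂ AD]
   → C = (-48/17, -216/17)

C = (-48/17, -216/17)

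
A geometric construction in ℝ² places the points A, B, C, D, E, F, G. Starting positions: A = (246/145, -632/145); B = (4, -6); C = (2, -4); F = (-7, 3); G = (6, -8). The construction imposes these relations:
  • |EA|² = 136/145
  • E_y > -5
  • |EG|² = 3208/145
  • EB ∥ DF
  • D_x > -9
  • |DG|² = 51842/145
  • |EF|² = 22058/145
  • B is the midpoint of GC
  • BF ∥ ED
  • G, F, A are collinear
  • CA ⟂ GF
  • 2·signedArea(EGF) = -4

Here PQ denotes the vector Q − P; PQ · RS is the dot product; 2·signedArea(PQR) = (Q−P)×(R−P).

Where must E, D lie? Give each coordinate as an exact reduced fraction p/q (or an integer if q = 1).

1. E_x = 372/145  [line -11·x + -13·y + -34 = 0 ∩ |EG|² = 3208/145]
2. E_y = -694/145  [line -11·x + -13·y + -34 = 0 ∩ |EG|² = 3208/145]
   → E = (372/145, -694/145)
3. D_x = -1223/145  [EB ∥ DF ∩ BF ∥ ED]
4. D_y = 611/145  [EB ∥ DF ∩ BF ∥ ED]
   → D = (-1223/145, 611/145)

D = (-1223/145, 611/145)
E = (372/145, -694/145)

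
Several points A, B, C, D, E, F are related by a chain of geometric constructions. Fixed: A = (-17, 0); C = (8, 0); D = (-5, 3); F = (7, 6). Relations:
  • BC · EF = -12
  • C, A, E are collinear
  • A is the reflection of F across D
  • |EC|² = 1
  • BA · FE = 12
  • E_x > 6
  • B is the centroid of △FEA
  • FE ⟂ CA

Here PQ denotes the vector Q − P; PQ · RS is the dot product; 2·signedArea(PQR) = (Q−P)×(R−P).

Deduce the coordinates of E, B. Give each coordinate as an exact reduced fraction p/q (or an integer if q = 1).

B = (-1, 2)
E = (7, 0)

1. E_x = 7  [C, A, E are collinear ∩ FE ⟂ CA]
2. E_y = 0  [C, A, E are collinear ∩ FE ⟂ CA]
   → E = (7, 0)
3. B_x = -1  [B is the centroid of △FEA]
4. B_y = 2  [B is the centroid of △FEA]
   → B = (-1, 2)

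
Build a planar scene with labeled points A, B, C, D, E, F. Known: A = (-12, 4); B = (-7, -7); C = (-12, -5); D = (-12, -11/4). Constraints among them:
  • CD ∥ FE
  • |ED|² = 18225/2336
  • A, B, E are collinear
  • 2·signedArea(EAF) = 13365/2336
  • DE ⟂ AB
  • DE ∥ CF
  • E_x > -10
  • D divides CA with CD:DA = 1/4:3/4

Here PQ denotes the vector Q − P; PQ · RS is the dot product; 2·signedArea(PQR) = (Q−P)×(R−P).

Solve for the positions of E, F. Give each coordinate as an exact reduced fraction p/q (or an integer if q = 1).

1. E_x = -5523/584  [A, B, E are collinear ∩ DE ⟂ AB]
2. E_y = -931/584  [A, B, E are collinear ∩ DE ⟂ AB]
   → E = (-5523/584, -931/584)
3. F_x = -5523/584  [CD ∥ FE ∩ DE ∥ CF]
4. F_y = -2245/584  [CD ∥ FE ∩ DE ∥ CF]
   → F = (-5523/584, -2245/584)

E = (-5523/584, -931/584)
F = (-5523/584, -2245/584)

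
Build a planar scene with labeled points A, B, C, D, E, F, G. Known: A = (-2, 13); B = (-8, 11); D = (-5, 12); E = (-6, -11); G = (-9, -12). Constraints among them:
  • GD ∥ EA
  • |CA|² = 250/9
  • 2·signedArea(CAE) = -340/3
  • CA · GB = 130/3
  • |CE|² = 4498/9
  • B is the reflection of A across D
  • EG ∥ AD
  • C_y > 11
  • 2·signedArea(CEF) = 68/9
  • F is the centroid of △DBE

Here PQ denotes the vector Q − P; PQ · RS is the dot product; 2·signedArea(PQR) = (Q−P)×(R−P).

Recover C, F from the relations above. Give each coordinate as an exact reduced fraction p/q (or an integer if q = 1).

1. C_x = -7  [CA · GB = 130/3 ∩ 2·signedArea(CAE) = -340/3]
2. C_y = 34/3  [CA · GB = 130/3 ∩ 2·signedArea(CAE) = -340/3]
   → C = (-7, 34/3)
3. F_x = -19/3  [2·signedArea(CEF) = 68/9 ∩ F is the centroid of △DBE]
4. F_y = 4  [2·signedArea(CEF) = 68/9 ∩ F is the centroid of △DBE]
   → F = (-19/3, 4)

C = (-7, 34/3)
F = (-19/3, 4)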